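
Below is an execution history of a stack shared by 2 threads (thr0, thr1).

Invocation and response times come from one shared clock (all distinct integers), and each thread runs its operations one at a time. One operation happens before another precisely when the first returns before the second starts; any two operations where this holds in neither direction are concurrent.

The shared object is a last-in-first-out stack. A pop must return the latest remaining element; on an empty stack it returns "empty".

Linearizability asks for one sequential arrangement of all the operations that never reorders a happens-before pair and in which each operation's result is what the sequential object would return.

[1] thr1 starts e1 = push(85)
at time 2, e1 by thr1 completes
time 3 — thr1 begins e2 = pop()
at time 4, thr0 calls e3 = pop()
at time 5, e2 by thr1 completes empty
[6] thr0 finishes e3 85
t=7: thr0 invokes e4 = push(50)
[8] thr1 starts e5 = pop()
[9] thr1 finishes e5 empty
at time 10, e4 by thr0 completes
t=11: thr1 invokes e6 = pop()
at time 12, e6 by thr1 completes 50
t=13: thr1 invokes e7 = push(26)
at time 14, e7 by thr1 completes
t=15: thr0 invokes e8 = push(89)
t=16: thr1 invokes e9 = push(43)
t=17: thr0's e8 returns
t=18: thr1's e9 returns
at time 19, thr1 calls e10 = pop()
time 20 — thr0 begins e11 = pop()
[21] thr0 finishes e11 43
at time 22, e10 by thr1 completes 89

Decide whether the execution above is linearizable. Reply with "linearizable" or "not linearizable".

one valid linearization: e1, e3, e2, e5, e4, e6, e7, e8, e9, e11, e10
after step 1 (e1 push(85)): stack <85>
after step 2 (e3 pop() → 85): stack <>
after step 3 (e2 pop() → empty): stack <>
after step 4 (e5 pop() → empty): stack <>
after step 5 (e4 push(50)): stack <50>
after step 6 (e6 pop() → 50): stack <>
after step 7 (e7 push(26)): stack <26>
after step 8 (e8 push(89)): stack <26,89>
after step 9 (e9 push(43)): stack <26,89,43>
after step 10 (e11 pop() → 43): stack <26,89>
after step 11 (e10 pop() → 89): stack <26>

linearizable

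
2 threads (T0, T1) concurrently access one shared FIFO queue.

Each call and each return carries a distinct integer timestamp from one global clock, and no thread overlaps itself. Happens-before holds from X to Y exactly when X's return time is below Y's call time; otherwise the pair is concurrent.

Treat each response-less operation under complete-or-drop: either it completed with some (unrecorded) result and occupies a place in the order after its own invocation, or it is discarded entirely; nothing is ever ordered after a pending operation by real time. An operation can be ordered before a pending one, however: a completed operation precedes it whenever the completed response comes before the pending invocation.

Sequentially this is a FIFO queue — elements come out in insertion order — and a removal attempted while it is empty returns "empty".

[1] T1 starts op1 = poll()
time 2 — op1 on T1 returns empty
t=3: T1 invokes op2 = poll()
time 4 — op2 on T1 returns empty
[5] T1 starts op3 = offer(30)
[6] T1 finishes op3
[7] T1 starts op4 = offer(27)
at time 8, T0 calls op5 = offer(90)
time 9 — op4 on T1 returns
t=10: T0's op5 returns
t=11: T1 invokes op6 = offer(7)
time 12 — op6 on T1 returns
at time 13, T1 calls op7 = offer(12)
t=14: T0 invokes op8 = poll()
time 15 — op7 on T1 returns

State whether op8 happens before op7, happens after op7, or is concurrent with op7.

op8 spans [14,…), op7 spans [13,15]
the intervals overlap in both directions

concurrent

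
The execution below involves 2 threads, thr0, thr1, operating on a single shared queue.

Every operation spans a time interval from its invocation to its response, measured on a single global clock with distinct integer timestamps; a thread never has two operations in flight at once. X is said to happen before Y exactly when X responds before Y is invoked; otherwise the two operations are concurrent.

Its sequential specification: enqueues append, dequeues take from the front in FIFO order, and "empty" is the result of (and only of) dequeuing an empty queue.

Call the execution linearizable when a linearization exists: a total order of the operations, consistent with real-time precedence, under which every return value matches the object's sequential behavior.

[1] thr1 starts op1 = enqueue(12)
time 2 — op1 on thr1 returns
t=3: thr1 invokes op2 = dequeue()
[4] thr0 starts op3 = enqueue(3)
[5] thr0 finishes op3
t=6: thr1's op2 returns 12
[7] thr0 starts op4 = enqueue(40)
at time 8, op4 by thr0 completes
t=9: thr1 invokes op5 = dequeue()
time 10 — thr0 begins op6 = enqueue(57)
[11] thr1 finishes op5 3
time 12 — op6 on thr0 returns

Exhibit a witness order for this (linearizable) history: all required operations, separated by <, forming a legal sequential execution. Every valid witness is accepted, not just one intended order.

step 1: op1 enqueue(12) — queue <12>
step 2: op2 dequeue() → 12 — queue <>
step 3: op3 enqueue(3) — queue <3>
step 4: op4 enqueue(40) — queue <3,40>
step 5: op5 dequeue() → 3 — queue <40>
step 6: op6 enqueue(57) — queue <40,57>

op1 < op2 < op3 < op4 < op5 < op6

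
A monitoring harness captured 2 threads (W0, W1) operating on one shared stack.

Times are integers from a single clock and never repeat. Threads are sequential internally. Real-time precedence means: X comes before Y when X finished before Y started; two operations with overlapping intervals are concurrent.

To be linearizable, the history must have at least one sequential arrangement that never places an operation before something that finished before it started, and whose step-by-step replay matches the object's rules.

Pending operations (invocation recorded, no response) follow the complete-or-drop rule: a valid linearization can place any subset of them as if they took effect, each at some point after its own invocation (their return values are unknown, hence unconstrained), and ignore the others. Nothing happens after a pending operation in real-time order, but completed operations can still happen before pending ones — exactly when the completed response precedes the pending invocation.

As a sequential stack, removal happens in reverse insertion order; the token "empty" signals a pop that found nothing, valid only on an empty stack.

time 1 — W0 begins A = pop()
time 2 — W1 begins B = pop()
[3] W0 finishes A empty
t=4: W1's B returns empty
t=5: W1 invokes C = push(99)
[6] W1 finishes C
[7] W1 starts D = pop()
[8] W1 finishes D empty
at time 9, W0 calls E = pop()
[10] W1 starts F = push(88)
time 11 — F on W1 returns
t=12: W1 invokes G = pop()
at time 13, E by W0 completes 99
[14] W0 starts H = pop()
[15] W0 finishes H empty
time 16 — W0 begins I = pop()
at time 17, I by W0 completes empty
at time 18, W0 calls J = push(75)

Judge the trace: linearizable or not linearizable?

not linearizable

events 1..7 are fine; event 8 — the response of D at time 8 — makes the prefix non-linearizable
real-time-consistent orders of the 4 completed operations: 2 — all fail the stack replay
sample order A, B, C, D stalls at step 4 — D pop() → empty has no legal effect
sample order B, A, C, D stalls at step 4 — D pop() → empty has no legal effect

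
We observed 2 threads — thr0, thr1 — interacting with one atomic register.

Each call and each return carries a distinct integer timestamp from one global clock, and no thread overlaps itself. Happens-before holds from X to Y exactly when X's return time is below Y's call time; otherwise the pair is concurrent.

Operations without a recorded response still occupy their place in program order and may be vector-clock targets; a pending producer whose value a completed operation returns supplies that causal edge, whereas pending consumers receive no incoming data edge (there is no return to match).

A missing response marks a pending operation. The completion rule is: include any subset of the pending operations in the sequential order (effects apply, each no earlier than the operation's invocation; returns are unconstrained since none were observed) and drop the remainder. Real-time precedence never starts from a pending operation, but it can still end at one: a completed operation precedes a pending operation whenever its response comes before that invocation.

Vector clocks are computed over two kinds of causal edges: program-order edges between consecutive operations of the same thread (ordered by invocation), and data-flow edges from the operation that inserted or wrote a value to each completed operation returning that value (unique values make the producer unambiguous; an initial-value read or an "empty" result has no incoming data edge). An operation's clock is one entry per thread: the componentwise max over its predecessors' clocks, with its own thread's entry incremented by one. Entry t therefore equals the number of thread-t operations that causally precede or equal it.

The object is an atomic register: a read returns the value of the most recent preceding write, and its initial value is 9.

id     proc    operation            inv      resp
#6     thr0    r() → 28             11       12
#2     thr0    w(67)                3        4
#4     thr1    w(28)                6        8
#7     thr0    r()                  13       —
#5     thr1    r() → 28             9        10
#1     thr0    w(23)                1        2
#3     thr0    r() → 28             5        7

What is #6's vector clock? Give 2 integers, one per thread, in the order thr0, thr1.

(4, 1)

root op #4, invoked 6: fresh clock plus thr1's own tick → (0, 1)
root op #1, invoked 1: fresh clock plus thr0's own tick → (1, 0)
invoked at 9, #5 merges VC(#4)=(0, 1) and bumps thr1's slot → (0, 2)
invoked at 3, #2 merges VC(#1)=(1, 0) and bumps thr0's slot → (2, 0)
invoked at 5, #3 merges VC(#2)=(2, 0), VC(#4)=(0, 1) and bumps thr0's slot → (3, 1)
invoked at 11, #6 merges VC(#3)=(3, 1), VC(#4)=(0, 1) and bumps thr0's slot → (4, 1)
invoked at 13, #7 merges VC(#6)=(4, 1) and bumps thr0's slot → (5, 1)
target: VC(#6) = (4, 1)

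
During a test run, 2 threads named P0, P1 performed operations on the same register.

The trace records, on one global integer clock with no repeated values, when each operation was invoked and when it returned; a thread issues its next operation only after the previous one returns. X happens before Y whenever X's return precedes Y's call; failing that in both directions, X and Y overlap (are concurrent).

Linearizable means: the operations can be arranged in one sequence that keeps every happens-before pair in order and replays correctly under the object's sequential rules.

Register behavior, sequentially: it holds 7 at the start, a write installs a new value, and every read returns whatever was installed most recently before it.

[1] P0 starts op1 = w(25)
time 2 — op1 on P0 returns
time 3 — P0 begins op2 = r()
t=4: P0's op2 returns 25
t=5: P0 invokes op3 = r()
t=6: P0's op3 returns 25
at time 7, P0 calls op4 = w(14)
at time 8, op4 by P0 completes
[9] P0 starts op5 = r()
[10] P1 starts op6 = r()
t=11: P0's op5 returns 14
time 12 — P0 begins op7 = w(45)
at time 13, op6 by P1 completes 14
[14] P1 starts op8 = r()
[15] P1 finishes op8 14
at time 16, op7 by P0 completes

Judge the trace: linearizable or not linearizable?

witness order: op1, op2, op3, op4, op5, op6, op8, op7
1. op1 w(25), leaving value 25
2. op2 r() → 25, leaving value 25
3. op3 r() → 25, leaving value 25
4. op4 w(14), leaving value 14
5. op5 r() → 14, leaving value 14
6. op6 r() → 14, leaving value 14
7. op8 r() → 14, leaving value 14
8. op7 w(45), leaving value 45

linearizable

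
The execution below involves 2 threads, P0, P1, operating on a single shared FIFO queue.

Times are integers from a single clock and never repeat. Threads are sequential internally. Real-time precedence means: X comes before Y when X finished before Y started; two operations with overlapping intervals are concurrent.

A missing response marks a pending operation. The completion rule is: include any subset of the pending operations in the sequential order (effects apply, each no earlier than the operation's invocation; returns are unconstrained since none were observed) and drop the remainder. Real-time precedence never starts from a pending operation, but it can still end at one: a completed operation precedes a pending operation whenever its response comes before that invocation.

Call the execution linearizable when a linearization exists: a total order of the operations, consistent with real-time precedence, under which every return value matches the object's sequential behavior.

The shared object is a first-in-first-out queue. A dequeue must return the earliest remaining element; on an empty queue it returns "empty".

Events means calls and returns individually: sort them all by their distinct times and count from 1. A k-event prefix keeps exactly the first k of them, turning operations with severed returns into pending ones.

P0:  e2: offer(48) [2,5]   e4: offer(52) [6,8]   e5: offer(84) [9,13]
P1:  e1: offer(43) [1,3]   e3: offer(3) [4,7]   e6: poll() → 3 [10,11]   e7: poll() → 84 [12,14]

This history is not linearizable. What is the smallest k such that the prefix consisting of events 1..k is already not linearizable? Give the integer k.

11

a valid linearization of events 1..10 exists, for instance e1, e2, e3, e4:
after step 1 (e1 offer(43)): queue <43>
after step 2 (e2 offer(48)): queue <43,48>
after step 3 (e3 offer(3)): queue <43,48,3>
after step 4 (e4 offer(52)): queue <43,48,3,52>
include event 11 — e6 responding at 11 — and every candidate order breaks
include/drop combinations of the 1 pending operation (e5) were all tried; none helps
for example e1, e2, e3, e4, e6 (pending dropped) fails at step 5: e6 poll() → 3 is not legal there
for example e1, e2, e4, e3, e6 (pending dropped) fails at step 5: e6 poll() → 3 is not legal there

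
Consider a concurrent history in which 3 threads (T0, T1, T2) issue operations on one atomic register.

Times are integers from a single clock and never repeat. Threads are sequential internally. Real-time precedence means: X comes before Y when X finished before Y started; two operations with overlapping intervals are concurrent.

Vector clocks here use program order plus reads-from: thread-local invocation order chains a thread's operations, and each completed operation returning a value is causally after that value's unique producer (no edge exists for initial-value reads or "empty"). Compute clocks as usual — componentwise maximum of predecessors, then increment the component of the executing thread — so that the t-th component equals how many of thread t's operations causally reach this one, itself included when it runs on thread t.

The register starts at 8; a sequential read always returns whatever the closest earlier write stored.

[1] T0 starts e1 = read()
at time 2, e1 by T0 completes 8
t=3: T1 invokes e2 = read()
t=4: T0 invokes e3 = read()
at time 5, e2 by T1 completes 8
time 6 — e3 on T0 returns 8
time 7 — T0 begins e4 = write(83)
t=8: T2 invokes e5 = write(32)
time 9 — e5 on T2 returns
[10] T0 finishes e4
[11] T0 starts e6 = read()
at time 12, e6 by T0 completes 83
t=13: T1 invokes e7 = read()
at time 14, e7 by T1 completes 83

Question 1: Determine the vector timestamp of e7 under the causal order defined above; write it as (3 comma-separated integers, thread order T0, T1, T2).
e5 (invocation 8): nothing precedes it; T2's component alone gives (0, 0, 1)
e2 (invocation 3): nothing precedes it; T1's component alone gives (0, 1, 0)
e1 (invocation 1): nothing precedes it; T0's component alone gives (1, 0, 0)
merge at e3 (invoked 4): VC(e1)=(1, 0, 0), own-thread bump on T0 → (2, 0, 0)
merge at e4 (invoked 7): VC(e3)=(2, 0, 0), own-thread bump on T0 → (3, 0, 0)
merge at e6 (invoked 11): VC(e4)=(3, 0, 0), own-thread bump on T0 → (4, 0, 0)
merge at e7 (invoked 13): VC(e2)=(0, 1, 0), VC(e4)=(3, 0, 0), own-thread bump on T1 → (3, 2, 0)
target: VC(e7) = (3, 2, 0)

(3, 2, 0)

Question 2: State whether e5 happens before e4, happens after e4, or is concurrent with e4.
e5 spans [8,9], e4 spans [7,10]
the intervals overlap in both directions

concurrent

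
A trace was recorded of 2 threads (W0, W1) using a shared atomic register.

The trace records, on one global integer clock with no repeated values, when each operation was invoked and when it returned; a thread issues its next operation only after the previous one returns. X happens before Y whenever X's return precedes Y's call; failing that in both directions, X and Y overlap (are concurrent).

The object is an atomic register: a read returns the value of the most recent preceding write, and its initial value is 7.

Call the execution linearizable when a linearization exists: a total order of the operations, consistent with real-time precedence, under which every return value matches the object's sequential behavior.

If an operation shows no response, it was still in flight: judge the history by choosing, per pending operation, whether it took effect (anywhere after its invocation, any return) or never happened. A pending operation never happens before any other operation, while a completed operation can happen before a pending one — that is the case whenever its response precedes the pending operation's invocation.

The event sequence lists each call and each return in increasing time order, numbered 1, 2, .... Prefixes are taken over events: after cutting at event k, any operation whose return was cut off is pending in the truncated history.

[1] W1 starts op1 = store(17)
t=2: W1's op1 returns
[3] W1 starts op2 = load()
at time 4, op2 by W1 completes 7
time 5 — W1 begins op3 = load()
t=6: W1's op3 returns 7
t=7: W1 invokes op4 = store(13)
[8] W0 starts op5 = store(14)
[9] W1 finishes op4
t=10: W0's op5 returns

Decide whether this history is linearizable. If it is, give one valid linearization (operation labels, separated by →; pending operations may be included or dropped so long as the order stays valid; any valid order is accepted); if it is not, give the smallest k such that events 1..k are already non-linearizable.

not linearizable — minimal violating prefix: 4 events

events 1..3 are fine; event 4 — the response of op2 at time 4 — makes the prefix non-linearizable
one real-time candidate order over the 2 completed operations — the atomic register replay rejects it
e.g. op1, op2: illegal at step 2, since op2 load() → 7 cannot apply there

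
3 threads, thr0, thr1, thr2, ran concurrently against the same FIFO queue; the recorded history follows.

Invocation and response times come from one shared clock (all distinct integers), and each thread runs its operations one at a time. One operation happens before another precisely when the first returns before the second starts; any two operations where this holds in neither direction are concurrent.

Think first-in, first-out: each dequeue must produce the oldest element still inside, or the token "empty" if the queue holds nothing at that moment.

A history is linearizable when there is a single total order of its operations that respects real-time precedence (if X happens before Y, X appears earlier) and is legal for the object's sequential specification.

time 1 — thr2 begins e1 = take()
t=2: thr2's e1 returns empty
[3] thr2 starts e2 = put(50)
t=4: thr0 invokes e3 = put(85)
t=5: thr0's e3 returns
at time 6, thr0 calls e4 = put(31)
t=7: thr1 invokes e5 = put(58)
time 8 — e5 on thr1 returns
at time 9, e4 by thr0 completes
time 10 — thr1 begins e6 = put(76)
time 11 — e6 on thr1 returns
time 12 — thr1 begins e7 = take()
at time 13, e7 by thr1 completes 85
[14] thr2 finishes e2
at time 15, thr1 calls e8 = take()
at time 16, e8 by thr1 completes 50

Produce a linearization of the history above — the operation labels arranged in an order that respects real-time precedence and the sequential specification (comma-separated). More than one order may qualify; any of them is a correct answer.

1. e1 take() → empty, leaving queue <>
2. e3 put(85), leaving queue <85>
3. e2 put(50), leaving queue <85,50>
4. e4 put(31), leaving queue <85,50,31>
5. e5 put(58), leaving queue <85,50,31,58>
6. e6 put(76), leaving queue <85,50,31,58,76>
7. e7 take() → 85, leaving queue <50,31,58,76>
8. e8 take() → 50, leaving queue <31,58,76>

e1, e3, e2, e4, e5, e6, e7, e8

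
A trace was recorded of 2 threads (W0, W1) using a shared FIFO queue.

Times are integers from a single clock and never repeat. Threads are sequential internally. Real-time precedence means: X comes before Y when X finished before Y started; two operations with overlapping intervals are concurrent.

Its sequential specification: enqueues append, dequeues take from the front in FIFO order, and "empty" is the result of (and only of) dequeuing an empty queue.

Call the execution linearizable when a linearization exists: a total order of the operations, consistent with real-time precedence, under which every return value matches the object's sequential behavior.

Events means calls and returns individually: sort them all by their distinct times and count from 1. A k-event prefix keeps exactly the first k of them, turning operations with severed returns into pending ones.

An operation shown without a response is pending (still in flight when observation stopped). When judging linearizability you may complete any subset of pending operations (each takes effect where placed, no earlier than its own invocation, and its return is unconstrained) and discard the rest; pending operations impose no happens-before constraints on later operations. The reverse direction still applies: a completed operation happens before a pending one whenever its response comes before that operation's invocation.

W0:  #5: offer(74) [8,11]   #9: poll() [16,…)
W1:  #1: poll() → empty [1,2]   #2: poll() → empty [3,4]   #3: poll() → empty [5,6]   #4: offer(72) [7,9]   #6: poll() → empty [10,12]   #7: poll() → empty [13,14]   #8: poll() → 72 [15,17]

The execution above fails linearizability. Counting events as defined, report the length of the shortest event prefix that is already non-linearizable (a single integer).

a valid linearization of events 1..11 exists, for instance #1, #2, #3, #4, #5:
after step 1 (#1 poll() → empty): queue <>
after step 2 (#2 poll() → empty): queue <>
after step 3 (#3 poll() → empty): queue <>
after step 4 (#4 offer(72)): queue <72>
after step 5 (#5 offer(74)): queue <72,74>
at event 12 (#6's time-12 response) nothing linearizes any more
one such order, #1, #2, #3, #4, #5, #6, breaks at step 6 where #6 poll() → empty is illegal
one such order, #1, #2, #3, #4, #6, #5, breaks at step 5 where #6 poll() → empty is illegal

12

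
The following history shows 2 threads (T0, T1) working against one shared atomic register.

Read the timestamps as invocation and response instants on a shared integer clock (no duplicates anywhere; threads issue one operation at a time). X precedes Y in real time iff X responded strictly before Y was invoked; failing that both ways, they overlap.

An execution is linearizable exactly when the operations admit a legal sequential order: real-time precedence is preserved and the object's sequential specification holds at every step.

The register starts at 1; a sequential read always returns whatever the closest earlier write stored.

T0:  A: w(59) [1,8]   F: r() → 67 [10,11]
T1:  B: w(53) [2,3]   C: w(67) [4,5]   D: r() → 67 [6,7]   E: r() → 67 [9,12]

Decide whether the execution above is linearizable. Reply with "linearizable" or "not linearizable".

witness order: A, B, C, D, E, F
step 1: A w(59) — value 59
step 2: B w(53) — value 53
step 3: C w(67) — value 67
step 4: D r() → 67 — value 67
step 5: E r() → 67 — value 67
step 6: F r() → 67 — value 67

linearizable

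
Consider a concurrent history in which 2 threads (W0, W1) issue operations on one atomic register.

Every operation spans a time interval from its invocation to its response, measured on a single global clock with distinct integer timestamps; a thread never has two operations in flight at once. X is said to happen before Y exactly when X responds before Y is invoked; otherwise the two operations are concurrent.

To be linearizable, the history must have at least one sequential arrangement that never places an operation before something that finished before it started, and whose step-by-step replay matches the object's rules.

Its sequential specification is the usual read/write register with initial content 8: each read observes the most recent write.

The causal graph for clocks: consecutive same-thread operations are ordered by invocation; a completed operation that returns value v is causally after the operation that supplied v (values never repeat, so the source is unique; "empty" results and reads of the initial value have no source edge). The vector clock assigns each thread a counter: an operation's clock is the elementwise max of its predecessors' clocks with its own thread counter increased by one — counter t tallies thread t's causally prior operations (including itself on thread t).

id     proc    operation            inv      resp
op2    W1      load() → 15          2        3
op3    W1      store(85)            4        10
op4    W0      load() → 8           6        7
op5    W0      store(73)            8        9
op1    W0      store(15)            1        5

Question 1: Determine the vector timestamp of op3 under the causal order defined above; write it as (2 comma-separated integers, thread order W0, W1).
Answer: (1, 2)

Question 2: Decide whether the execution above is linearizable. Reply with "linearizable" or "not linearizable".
not linearizable

already the first 7 events (up to op4's response at time 7) admit no linearization; the first 6 still do
checked exhaustively: 2 real-time-consistent orders of 3 completed operations, zero legal atomic register replays
include/drop combinations of the 1 pending operation (op3) were all tried; none helps
sample order op1, op2, op4 (pending dropped) stalls at step 3 — op4 load() → 8 has no legal effect
sample order op2, op1, op4 (pending dropped) stalls at step 1 — op2 load() → 15 has no legal effect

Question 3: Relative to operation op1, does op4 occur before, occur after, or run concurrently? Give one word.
Answer: after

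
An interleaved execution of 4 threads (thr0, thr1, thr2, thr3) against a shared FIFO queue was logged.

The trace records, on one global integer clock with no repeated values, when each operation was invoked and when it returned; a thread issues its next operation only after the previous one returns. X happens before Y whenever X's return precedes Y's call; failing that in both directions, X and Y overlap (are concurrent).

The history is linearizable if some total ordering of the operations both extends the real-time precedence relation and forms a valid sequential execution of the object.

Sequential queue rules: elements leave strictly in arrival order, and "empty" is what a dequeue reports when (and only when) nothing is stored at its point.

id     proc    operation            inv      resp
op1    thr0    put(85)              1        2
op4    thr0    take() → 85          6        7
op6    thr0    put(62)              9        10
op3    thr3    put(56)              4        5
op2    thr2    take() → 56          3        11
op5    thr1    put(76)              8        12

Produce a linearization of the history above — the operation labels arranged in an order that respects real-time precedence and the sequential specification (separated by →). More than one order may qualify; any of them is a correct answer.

op1 → op3 → op4 → op2 → op5 → op6

after step 1 (op1 put(85)): queue <85>
after step 2 (op3 put(56)): queue <85,56>
after step 3 (op4 take() → 85): queue <56>
after step 4 (op2 take() → 56): queue <>
after step 5 (op5 put(76)): queue <76>
after step 6 (op6 put(62)): queue <76,62>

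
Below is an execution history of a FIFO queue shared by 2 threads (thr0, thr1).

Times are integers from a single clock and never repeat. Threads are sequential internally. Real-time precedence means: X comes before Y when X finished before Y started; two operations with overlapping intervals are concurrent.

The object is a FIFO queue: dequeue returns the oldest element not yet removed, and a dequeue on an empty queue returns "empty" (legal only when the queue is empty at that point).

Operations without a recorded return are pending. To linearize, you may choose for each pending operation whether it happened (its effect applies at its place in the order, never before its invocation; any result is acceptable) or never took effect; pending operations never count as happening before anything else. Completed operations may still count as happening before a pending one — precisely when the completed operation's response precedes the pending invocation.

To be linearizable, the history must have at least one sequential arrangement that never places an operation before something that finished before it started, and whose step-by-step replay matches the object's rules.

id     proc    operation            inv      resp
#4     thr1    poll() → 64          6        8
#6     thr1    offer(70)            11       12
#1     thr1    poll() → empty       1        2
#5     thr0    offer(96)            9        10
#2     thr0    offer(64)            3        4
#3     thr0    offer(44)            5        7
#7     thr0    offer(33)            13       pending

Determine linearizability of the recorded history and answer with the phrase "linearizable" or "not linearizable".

linearizable

witness order: #1, #2, #3, #4, #5, #6
after step 1 (#1 poll() → empty): queue <>
after step 2 (#2 offer(64)): queue <64>
after step 3 (#3 offer(44)): queue <64,44>
after step 4 (#4 poll() → 64): queue <44>
after step 5 (#5 offer(96)): queue <44,96>
after step 6 (#6 offer(70)): queue <44,96,70>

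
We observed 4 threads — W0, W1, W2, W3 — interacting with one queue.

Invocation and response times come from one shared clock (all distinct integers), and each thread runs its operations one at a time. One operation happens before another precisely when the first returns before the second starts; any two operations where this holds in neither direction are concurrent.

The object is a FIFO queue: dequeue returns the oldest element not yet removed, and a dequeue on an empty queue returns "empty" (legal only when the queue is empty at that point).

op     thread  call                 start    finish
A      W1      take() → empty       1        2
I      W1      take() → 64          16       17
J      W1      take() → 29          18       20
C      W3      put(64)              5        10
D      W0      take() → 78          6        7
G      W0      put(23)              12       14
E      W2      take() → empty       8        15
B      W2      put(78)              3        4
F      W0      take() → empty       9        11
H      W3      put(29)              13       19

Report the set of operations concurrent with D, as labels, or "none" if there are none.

C

D spans [6,7]: anything still running between times 6 and 7 counts as concurrent
A [1,2]: before
B [3,4]: before
C [5,10]: concurrent
E [8,15]: after
F [9,11]: after
G [12,14]: after
H [13,19]: after
I [16,17]: after
J [18,20]: after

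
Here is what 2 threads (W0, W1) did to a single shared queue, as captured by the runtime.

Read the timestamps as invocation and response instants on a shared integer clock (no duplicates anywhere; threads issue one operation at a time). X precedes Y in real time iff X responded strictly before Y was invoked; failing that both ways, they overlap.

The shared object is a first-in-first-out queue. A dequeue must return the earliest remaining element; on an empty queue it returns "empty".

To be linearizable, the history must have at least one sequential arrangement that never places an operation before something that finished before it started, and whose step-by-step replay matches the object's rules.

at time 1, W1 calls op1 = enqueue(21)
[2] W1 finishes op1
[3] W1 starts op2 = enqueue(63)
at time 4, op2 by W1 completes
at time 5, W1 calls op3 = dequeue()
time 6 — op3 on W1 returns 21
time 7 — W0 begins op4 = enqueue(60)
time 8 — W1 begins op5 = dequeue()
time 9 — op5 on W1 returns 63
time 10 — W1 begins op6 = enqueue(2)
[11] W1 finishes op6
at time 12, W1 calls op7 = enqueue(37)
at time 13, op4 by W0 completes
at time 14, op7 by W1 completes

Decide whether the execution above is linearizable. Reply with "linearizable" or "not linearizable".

linearizable

witness order: op1, op2, op3, op4, op5, op6, op7
step 1: op1 enqueue(21) — queue <21>
step 2: op2 enqueue(63) — queue <21,63>
step 3: op3 dequeue() → 21 — queue <63>
step 4: op4 enqueue(60) — queue <63,60>
step 5: op5 dequeue() → 63 — queue <60>
step 6: op6 enqueue(2) — queue <60,2>
step 7: op7 enqueue(37) — queue <60,2,37>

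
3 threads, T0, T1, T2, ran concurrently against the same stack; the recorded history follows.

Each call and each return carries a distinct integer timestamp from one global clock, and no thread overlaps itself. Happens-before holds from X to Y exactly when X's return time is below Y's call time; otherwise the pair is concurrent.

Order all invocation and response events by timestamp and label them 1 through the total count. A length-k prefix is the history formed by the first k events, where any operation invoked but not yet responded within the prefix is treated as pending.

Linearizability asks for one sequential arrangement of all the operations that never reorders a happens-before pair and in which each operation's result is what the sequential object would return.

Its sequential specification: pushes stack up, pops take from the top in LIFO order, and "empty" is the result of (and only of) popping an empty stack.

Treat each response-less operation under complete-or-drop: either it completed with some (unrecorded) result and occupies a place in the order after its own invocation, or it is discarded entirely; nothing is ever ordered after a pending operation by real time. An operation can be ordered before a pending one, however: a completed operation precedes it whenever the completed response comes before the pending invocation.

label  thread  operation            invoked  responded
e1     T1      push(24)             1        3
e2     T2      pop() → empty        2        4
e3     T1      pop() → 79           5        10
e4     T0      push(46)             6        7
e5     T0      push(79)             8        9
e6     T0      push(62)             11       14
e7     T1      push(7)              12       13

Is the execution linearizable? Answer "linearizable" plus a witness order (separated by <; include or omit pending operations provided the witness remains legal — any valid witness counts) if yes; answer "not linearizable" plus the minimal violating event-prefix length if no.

linearizable — witness: e2 < e1 < e4 < e5 < e3 < e6 < e7

after step 1 (e2 pop() → empty): stack <>
after step 2 (e1 push(24)): stack <24>
after step 3 (e4 push(46)): stack <24,46>
after step 4 (e5 push(79)): stack <24,46,79>
after step 5 (e3 pop() → 79): stack <24,46>
after step 6 (e6 push(62)): stack <24,46,62>
after step 7 (e7 push(7)): stack <24,46,62,7>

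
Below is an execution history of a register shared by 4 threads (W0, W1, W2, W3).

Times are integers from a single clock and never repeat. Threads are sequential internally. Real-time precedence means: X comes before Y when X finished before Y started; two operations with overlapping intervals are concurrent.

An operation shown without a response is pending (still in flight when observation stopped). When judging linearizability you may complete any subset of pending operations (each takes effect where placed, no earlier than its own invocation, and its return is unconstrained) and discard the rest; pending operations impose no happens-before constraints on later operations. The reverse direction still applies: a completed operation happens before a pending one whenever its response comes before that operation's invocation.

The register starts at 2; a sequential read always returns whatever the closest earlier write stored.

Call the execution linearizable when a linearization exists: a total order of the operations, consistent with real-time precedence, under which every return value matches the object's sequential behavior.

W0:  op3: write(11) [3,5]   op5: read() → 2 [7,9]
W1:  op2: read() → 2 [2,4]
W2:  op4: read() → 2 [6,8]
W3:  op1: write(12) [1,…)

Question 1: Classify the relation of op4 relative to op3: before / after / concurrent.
op4 spans [6,8], op3 spans [3,5]
resp(op3)=5 < inv(op4)=6

after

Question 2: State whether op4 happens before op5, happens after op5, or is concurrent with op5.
op4 spans [6,8], op5 spans [7,9]
the intervals overlap in both directions

concurrent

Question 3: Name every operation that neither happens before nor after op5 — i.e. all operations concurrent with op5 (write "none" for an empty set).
op5 spans [7,9]: anything still running between times 7 and 9 counts as concurrent
op1 [1,…): concurrent
op2 [2,4]: before
op3 [3,5]: before
op4 [6,8]: concurrent

op1, op4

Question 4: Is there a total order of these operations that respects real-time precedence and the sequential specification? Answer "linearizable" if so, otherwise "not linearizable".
already the first 8 events (up to op4's response at time 8) admit no linearization; the first 7 still do
checked exhaustively: 2 real-time-consistent orders of 3 completed operations, zero legal register replays
no completion choice of the 2 pending operations (op1, op5) rescues it — every subset was tried
one such order, op2, op3, op4 (pending dropped), breaks at step 3 where op4 read() → 2 is illegal
one such order, op3, op2, op4 (pending dropped), breaks at step 2 where op2 read() → 2 is illegal

not linearizable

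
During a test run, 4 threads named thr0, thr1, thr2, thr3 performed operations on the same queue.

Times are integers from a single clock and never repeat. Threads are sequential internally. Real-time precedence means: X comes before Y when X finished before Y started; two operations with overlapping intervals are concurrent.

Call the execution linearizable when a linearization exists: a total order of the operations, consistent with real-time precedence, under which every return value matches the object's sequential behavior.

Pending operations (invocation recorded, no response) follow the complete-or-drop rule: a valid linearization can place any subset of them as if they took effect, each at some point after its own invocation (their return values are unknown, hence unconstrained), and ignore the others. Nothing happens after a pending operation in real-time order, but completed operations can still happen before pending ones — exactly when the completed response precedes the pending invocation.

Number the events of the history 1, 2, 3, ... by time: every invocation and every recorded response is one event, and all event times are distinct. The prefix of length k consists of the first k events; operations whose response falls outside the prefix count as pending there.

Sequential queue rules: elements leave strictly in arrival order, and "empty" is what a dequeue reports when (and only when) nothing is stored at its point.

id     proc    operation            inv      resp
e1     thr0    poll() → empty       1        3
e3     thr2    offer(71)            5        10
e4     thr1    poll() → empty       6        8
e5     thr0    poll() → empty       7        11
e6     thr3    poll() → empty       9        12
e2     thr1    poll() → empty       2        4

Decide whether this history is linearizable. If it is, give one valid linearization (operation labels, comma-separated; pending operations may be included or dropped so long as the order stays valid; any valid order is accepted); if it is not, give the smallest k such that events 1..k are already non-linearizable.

linearizable — witness: e1, e2, e4, e5, e6, e3

1. e1 poll() → empty, leaving queue <>
2. e2 poll() → empty, leaving queue <>
3. e4 poll() → empty, leaving queue <>
4. e5 poll() → empty, leaving queue <>
5. e6 poll() → empty, leaving queue <>
6. e3 offer(71), leaving queue <71>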